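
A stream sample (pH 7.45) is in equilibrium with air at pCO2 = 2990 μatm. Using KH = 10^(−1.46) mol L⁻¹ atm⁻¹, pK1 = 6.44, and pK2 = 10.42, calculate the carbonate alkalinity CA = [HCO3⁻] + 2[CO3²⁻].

[CO2*] = KH · pCO2 = 10^(−1.46) × 2990×10^-6 = 1.037×10^-4 mol/L
α₀ = 1/(1 + K1/[H⁺] + K1K2/[H⁺]²) = 1/(1 + 10^+1.01 + 10^-1.96) = 0.08894
DIC = [CO2*]/α₀ = 1.037×10^-4 / 0.08894 = 1.166 mmol/L
CA = (α₁ + 2α₂)·DIC = (0.9101 + 2×0.0009752) × 1.166 = 1.06 mmol/L

CA = 1.06 mmol/L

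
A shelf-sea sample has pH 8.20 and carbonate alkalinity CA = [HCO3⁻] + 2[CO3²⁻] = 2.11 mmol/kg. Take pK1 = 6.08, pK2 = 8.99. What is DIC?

CA = [HCO3⁻] + 2[CO3²⁻] = (α₁ + 2α₂)·DIC
At pH 8.20: [H⁺]/K1 = 10^-2.12 = 0.0075858, K2/[H⁺] = 10^-0.79 = 0.16218
α₁ = 1/(1 + 0.0075858 + 0.16218) = 1/1.1698 = 0.8549; α₂ = α₁·K2/[H⁺] = 0.1386
α₁ + 2α₂ = 1.1322
DIC = CA / (α₁ + 2α₂) = 2.11 / 1.1322 = 1.86 mmol/kg

DIC = 1.86 mmol/kg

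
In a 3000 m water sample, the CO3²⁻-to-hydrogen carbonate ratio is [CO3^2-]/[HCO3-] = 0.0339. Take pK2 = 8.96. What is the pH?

From K2 = [H⁺][CO3^2-]/[HCO3-]:  pH = pK2 + log₁₀([CO3^2-]/[HCO3-])
log₁₀(0.0339) = -1.470
pH = 8.96 + (-1.470) = 7.49

pH = 7.49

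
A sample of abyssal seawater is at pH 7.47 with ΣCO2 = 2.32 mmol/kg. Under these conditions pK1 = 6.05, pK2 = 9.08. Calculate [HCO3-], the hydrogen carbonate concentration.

α₁ = 1 / (1 + [H⁺]/K1 + K2/[H⁺]) = 1 / (1 + 10^-1.42 + 10^-1.61)
   = 1 / (1 + 0.038019 + 0.024547) = 1/1.0626 = 0.9411
[HCO3⁻] = α₁ × DIC = 0.9411 × 2.32 = 2.18 mmol/kg

[HCO3⁻] = 2.18 mmol/kg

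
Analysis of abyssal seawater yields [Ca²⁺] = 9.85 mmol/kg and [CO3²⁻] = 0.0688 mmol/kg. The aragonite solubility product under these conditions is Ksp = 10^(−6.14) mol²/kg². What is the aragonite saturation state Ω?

Ω = 0.935

Ksp = 10^(−6.14) = 7.244×10^-7
Ω = [Ca²⁺][CO3²⁻]/Ksp = (9.85×10^-3)(0.0688×10^-3) / 7.244×10^-7 = 0.935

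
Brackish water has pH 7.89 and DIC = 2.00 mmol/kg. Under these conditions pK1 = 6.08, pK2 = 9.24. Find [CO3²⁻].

α₂ = 1 / (1 + [H⁺]/K2 + [H⁺]²/(K1K2)) = 1 / (1 + 10^+1.35 + 10^-0.46)
   = 1 / (1 + 22.387 + 0.34674) = 1/23.734 = 0.04213
[CO3²⁻] = α₂ × DIC = 0.04213 × 2.00 = 0.0843 mmol/kg

[CO3²⁻] = 0.0843 mmol/kg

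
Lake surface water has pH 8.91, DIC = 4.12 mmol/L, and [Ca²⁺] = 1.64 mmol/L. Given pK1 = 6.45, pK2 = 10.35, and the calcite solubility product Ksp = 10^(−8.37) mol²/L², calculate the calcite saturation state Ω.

Ω = 55.3

α₂ = 1 / (1 + [H⁺]/K2 + [H⁺]²/(K1K2)) = 1 / (1 + 10^+1.44 + 10^-1.02)
   = 1 / (1 + 27.542 + 0.095499) = 1/28.638 = 0.03492
[CO3²⁻] = α₂ × DIC = 0.03492 × 4.12 = 0.1439 mmol/L
Ksp = 10^(−8.37) = 4.266×10^-9
Ω = [Ca²⁺][CO3²⁻]/Ksp = (1.64×10^-3)(1.439×10^-4) / 4.266×10^-9 = 55.3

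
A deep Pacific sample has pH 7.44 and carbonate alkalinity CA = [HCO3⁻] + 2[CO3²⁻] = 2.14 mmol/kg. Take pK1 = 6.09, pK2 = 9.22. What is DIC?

DIC = 2.20 mmol/kg

CA = [HCO3⁻] + 2[CO3²⁻] = (α₁ + 2α₂)·DIC
At pH 7.44: [H⁺]/K1 = 10^-1.35 = 0.044668, K2/[H⁺] = 10^-1.78 = 0.016596
α₁ = 1/(1 + 0.044668 + 0.016596) = 1/1.0613 = 0.9423; α₂ = α₁·K2/[H⁺] = 0.01564
α₁ + 2α₂ = 0.9735
DIC = CA / (α₁ + 2α₂) = 2.14 / 0.9735 = 2.20 mmol/kg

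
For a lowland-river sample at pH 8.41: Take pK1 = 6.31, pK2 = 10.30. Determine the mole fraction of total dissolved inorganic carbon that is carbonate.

α₂ = 1 / (1 + [H⁺]/K2 + [H⁺]²/(K1K2)) = 1 / (1 + 10^+1.89 + 10^-0.21)
   = 1 / (1 + 77.625 + 0.61660) = 1/79.241 = 0.01262

α₂ = 0.0126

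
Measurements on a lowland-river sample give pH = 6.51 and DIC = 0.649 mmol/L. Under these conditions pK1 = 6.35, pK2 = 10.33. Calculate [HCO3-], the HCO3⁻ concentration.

α₁ = 1 / (1 + [H⁺]/K1 + K2/[H⁺]) = 1 / (1 + 10^-0.16 + 10^-3.82)
   = 1 / (1 + 0.69183 + 0.00015136) = 1/1.6920 = 0.5910
[HCO3⁻] = α₁ × DIC = 0.5910 × 0.649 = 0.384 mmol/L

[HCO3⁻] = 0.384 mmol/L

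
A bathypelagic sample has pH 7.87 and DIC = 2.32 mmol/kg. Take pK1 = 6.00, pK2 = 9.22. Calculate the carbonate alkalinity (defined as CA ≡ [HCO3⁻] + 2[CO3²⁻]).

CA = 2.39 mmol/kg

CA = [HCO3⁻] + 2[CO3²⁻] = (α₁ + 2α₂)·DIC
At pH 7.87: [H⁺]/K1 = 10^-1.87 = 0.013490, K2/[H⁺] = 10^-1.35 = 0.044668
α₁ = 1/(1 + 0.013490 + 0.044668) = 1/1.0582 = 0.9450; α₂ = α₁·K2/[H⁺] = 0.04221
α₁ + 2α₂ = 1.0295
CA = 1.0295 × 2.32 = 2.39 mmol/kg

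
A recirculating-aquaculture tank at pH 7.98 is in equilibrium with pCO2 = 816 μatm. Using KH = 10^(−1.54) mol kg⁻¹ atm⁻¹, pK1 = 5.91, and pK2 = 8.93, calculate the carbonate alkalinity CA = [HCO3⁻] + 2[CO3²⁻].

CA = 3.39 mmol/kg

[CO2*] = KH · pCO2 = 10^(−1.54) × 816×10^-6 = 2.353×10^-5 mol/kg
α₀ = 1/(1 + K1/[H⁺] + K1K2/[H⁺]²) = 1/(1 + 10^+2.07 + 10^+1.12) = 0.007595
DIC = [CO2*]/α₀ = 2.353×10^-5 / 0.007595 = 3.099 mmol/kg
CA = (α₁ + 2α₂)·DIC = (0.8923 + 2×0.1001) × 3.099 = 3.39 mmol/kg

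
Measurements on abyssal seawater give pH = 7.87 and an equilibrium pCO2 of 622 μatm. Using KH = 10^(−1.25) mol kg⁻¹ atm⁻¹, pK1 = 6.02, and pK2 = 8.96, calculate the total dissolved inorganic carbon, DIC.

[CO2*] = KH · pCO2 = 10^(−1.25) × 622×10^-6 = 3.498×10^-5 mol/kg
α₀ = 1/(1 + K1/[H⁺] + K1K2/[H⁺]²) = 1/(1 + 10^+1.85 + 10^+0.76) = 0.01290
DIC = [CO2*]/α₀ = 3.498×10^-5 / 0.01290 = 2.71 mmol/kg

DIC = 2.71 mmol/kg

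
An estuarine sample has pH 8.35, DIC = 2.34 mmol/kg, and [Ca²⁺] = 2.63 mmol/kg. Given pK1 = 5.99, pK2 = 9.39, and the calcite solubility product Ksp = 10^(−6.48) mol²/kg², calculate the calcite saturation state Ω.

Ω = 1.55

α₂ = 1 / (1 + [H⁺]/K2 + [H⁺]²/(K1K2)) = 1 / (1 + 10^+1.04 + 10^-1.32)
   = 1 / (1 + 10.965 + 0.047863) = 1/12.013 = 0.08325
[CO3²⁻] = α₂ × DIC = 0.08325 × 2.34 = 0.1948 mmol/kg
Ksp = 10^(−6.48) = 3.311×10^-7
Ω = [Ca²⁺][CO3²⁻]/Ksp = (2.63×10^-3)(1.948×10^-4) / 3.311×10^-7 = 1.55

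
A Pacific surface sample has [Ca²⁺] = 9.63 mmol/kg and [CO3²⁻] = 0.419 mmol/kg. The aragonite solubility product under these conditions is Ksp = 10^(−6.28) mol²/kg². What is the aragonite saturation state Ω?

Ω = 7.69

Ksp = 10^(−6.28) = 5.248×10^-7
Ω = [Ca²⁺][CO3²⁻]/Ksp = (9.63×10^-3)(0.419×10^-3) / 5.248×10^-7 = 7.69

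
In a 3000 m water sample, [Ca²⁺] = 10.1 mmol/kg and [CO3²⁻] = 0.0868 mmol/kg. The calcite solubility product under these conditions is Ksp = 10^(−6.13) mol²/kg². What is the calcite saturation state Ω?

Ω = 1.18

Ksp = 10^(−6.13) = 7.413×10^-7
Ω = [Ca²⁺][CO3²⁻]/Ksp = (10.1×10^-3)(0.0868×10^-3) / 7.413×10^-7 = 1.18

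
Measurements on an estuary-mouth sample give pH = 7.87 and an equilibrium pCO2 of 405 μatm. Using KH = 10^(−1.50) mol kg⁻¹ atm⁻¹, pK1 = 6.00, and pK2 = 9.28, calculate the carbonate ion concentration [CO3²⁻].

[CO2*] = KH · pCO2 = 10^(−1.50) × 405×10^-6 = 1.281×10^-5 mol/kg
α₀ = 1/(1 + K1/[H⁺] + K1K2/[H⁺]²) = 1/(1 + 10^+1.87 + 10^+0.46) = 0.01282
DIC = [CO2*]/α₀ = 1.281×10^-5 / 0.01282 = 0.9992 mmol/kg
[CO3²⁻] = α₂·DIC; α₂ = 0.03697, so [CO3²⁻] = 0.03697 × 0.9992 = 0.0369 mmol/kg

[CO3²⁻] = 0.0369 mmol/kg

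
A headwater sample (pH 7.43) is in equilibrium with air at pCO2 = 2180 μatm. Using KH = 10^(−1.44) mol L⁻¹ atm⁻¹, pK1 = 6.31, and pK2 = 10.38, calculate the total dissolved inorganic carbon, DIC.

[CO2*] = KH · pCO2 = 10^(−1.44) × 2180×10^-6 = 7.915×10^-5 mol/L
α₀ = 1/(1 + K1/[H⁺] + K1K2/[H⁺]²) = 1/(1 + 10^+1.12 + 10^-1.83) = 0.07044
DIC = [CO2*]/α₀ = 7.915×10^-5 / 0.07044 = 1.12 mmol/L

DIC = 1.12 mmol/L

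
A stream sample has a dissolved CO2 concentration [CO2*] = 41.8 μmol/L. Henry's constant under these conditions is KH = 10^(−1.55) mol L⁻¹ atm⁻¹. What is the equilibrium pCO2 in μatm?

pCO2 = 1480 μatm

KH = 10^(−1.55) = 2.818×10^-2 mol L⁻¹ atm⁻¹
pCO2 = [CO2*]/KH = 41.8×10^-6 / 2.818×10^-2 = 1.48×10^-3 atm = 1480 μatm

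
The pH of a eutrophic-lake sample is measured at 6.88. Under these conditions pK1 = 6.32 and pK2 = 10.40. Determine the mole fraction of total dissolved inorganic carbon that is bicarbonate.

α₁ = 0.784

α₁ = 1 / (1 + [H⁺]/K1 + K2/[H⁺]) = 1 / (1 + 10^-0.56 + 10^-3.52)
   = 1 / (1 + 0.27542 + 0.00030200) = 1/1.2757 = 0.7839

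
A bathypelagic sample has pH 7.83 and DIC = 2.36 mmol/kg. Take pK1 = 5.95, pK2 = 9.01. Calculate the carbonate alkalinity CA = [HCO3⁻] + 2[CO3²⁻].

CA = [HCO3⁻] + 2[CO3²⁻] = (α₁ + 2α₂)·DIC
At pH 7.83: [H⁺]/K1 = 10^-1.88 = 0.013183, K2/[H⁺] = 10^-1.18 = 0.066069
α₁ = 1/(1 + 0.013183 + 0.066069) = 1/1.0793 = 0.9266; α₂ = α₁·K2/[H⁺] = 0.06122
α₁ + 2α₂ = 1.0490
CA = 1.0490 × 2.36 = 2.48 mmol/kg

CA = 2.48 mmol/kg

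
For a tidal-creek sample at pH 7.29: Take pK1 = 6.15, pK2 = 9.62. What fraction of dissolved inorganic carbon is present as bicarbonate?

α₁ = 0.928

α₁ = 1 / (1 + [H⁺]/K1 + K2/[H⁺]) = 1 / (1 + 10^-1.14 + 10^-2.33)
   = 1 / (1 + 0.072444 + 0.0046774) = 1/1.0771 = 0.9284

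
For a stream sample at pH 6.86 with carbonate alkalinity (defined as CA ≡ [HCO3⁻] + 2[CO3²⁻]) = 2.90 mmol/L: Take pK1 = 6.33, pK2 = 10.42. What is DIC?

CA = [HCO3⁻] + 2[CO3²⁻] = (α₁ + 2α₂)·DIC
At pH 6.86: [H⁺]/K1 = 10^-0.53 = 0.29512, K2/[H⁺] = 10^-3.56 = 0.00027542
α₁ = 1/(1 + 0.29512 + 0.00027542) = 1/1.2954 = 0.7720; α₂ = α₁·K2/[H⁺] = 0.0002126
α₁ + 2α₂ = 0.7724
DIC = CA / (α₁ + 2α₂) = 2.90 / 0.7724 = 3.75 mmol/L

DIC = 3.75 mmol/L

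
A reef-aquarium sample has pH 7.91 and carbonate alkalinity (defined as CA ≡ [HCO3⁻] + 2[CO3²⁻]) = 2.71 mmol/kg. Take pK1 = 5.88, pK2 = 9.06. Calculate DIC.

DIC = 2.56 mmol/kg

CA = [HCO3⁻] + 2[CO3²⁻] = (α₁ + 2α₂)·DIC
At pH 7.91: [H⁺]/K1 = 10^-2.03 = 0.0093325, K2/[H⁺] = 10^-1.15 = 0.070795
α₁ = 1/(1 + 0.0093325 + 0.070795) = 1/1.0801 = 0.9258; α₂ = α₁·K2/[H⁺] = 0.06554
α₁ + 2α₂ = 1.0569
DIC = CA / (α₁ + 2α₂) = 2.71 / 1.0569 = 2.56 mmol/kg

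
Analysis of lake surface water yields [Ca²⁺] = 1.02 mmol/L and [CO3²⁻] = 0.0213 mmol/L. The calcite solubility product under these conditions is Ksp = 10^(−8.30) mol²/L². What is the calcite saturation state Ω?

Ksp = 10^(−8.30) = 5.012×10^-9
Ω = [Ca²⁺][CO3²⁻]/Ksp = (1.02×10^-3)(0.0213×10^-3) / 5.012×10^-9 = 4.33

Ω = 4.33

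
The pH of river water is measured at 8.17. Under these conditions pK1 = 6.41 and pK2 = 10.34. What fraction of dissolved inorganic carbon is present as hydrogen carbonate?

α₁ = 1 / (1 + [H⁺]/K1 + K2/[H⁺]) = 1 / (1 + 10^-1.76 + 10^-2.17)
   = 1 / (1 + 0.017378 + 0.0067608) = 1/1.0241 = 0.9764

α₁ = 0.976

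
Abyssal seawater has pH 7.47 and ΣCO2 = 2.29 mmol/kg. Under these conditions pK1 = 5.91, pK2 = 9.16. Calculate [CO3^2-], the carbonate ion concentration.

[CO3²⁻] = 0.0446 mmol/kg

α₂ = 1 / (1 + [H⁺]/K2 + [H⁺]²/(K1K2)) = 1 / (1 + 10^+1.69 + 10^+0.13)
   = 1 / (1 + 48.978 + 1.3490) = 1/51.327 = 0.01948
[CO3²⁻] = α₂ × DIC = 0.01948 × 2.29 = 0.0446 mmol/kg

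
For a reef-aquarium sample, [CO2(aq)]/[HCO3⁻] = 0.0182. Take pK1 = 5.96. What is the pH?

pH = 7.70

From K1 = [H⁺][HCO3⁻]/[CO2(aq)]:  pH = pK1 − log₁₀([CO2(aq)]/[HCO3⁻])
log₁₀(0.0182) = -1.740
pH = 5.96 − (-1.740) = 7.70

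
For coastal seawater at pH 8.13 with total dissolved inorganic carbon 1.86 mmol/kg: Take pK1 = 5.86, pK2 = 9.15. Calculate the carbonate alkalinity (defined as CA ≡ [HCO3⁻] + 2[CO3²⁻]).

CA = [HCO3⁻] + 2[CO3²⁻] = (α₁ + 2α₂)·DIC
At pH 8.13: [H⁺]/K1 = 10^-2.27 = 0.0053703, K2/[H⁺] = 10^-1.02 = 0.095499
α₁ = 1/(1 + 0.0053703 + 0.095499) = 1/1.1009 = 0.9084; α₂ = α₁·K2/[H⁺] = 0.08675
α₁ + 2α₂ = 1.0819
CA = 1.0819 × 1.86 = 2.01 mmol/kg

CA = 2.01 mmol/kg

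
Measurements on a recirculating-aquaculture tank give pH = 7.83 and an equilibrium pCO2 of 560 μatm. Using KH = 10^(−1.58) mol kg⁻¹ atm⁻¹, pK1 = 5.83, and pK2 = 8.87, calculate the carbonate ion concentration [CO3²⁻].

[CO2*] = KH · pCO2 = 10^(−1.58) × 560×10^-6 = 1.473×10^-5 mol/kg
α₀ = 1/(1 + K1/[H⁺] + K1K2/[H⁺]²) = 1/(1 + 10^+2.00 + 10^+0.96) = 0.009081
DIC = [CO2*]/α₀ = 1.473×10^-5 / 0.009081 = 1.622 mmol/kg
[CO3²⁻] = α₂·DIC; α₂ = 0.08282, so [CO3²⁻] = 0.08282 × 1.622 = 0.134 mmol/kg

[CO3²⁻] = 0.134 mmol/kg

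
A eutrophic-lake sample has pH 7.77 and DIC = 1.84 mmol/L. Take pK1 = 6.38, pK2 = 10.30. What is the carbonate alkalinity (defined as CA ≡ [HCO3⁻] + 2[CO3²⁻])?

CA = 1.77 mmol/L

CA = [HCO3⁻] + 2[CO3²⁻] = (α₁ + 2α₂)·DIC
At pH 7.77: [H⁺]/K1 = 10^-1.39 = 0.040738, K2/[H⁺] = 10^-2.53 = 0.0029512
α₁ = 1/(1 + 0.040738 + 0.0029512) = 1/1.0437 = 0.9581; α₂ = α₁·K2/[H⁺] = 0.002828
α₁ + 2α₂ = 0.9638
CA = 0.9638 × 1.84 = 1.77 mmol/L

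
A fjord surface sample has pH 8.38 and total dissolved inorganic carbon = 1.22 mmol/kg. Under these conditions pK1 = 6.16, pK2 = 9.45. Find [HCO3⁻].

[HCO3⁻] = 1.12 mmol/kg

α₁ = 1 / (1 + [H⁺]/K1 + K2/[H⁺]) = 1 / (1 + 10^-2.22 + 10^-1.07)
   = 1 / (1 + 0.0060256 + 0.085114) = 1/1.0911 = 0.9165
[HCO3⁻] = α₁ × DIC = 0.9165 × 1.22 = 1.12 mmol/kg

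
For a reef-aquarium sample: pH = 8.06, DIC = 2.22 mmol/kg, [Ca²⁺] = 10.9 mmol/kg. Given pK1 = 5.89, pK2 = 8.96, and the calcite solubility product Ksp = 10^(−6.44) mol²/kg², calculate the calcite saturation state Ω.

α₂ = 1 / (1 + [H⁺]/K2 + [H⁺]²/(K1K2)) = 1 / (1 + 10^+0.90 + 10^-1.27)
   = 1 / (1 + 7.9433 + 0.053703) = 1/8.9970 = 0.1111
[CO3²⁻] = α₂ × DIC = 0.1111 × 2.22 = 0.2467 mmol/kg
Ksp = 10^(−6.44) = 3.631×10^-7
Ω = [Ca²⁺][CO3²⁻]/Ksp = (10.9×10^-3)(2.467×10^-4) / 3.631×10^-7 = 7.41

Ω = 7.41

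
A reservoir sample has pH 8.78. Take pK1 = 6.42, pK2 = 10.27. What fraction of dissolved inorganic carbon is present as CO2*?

α₀ = 0.00421

α₀ = 1 / (1 + K1/[H⁺] + K1K2/[H⁺]²) = 1 / (1 + 10^+2.36 + 10^+0.87)
   = 1 / (1 + 229.09 + 7.4131) = 1/237.50 = 0.004211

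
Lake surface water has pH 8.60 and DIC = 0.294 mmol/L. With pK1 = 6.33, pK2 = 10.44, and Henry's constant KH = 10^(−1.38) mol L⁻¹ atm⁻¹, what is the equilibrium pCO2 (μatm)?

α₀ = 1 / (1 + K1/[H⁺] + K1K2/[H⁺]²) = 1 / (1 + 10^+2.27 + 10^+0.43)
   = 1 / (1 + 186.21 + 2.6915) = 1/189.90 = 0.005266
[CO2*] = α₀ × DIC = 0.005266 × 0.294 = 0.001548 mmol/L = 1.548 μmol/L
pCO2 = [CO2*]/KH = 1.548×10^-6 / 4.169×10^-2 = 37.1 μatm

pCO2 = 37.1 μatm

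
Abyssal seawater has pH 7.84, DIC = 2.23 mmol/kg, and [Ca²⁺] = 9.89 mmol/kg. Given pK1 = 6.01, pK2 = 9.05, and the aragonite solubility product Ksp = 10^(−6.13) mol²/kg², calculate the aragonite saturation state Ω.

α₂ = 1 / (1 + [H⁺]/K2 + [H⁺]²/(K1K2)) = 1 / (1 + 10^+1.21 + 10^-0.62)
   = 1 / (1 + 16.218 + 0.23988) = 1/17.458 = 0.05728
[CO3²⁻] = α₂ × DIC = 0.05728 × 2.23 = 0.1277 mmol/kg
Ksp = 10^(−6.13) = 7.413×10^-7
Ω = [Ca²⁺][CO3²⁻]/Ksp = (9.89×10^-3)(1.277×10^-4) / 7.413×10^-7 = 1.70

Ω = 1.70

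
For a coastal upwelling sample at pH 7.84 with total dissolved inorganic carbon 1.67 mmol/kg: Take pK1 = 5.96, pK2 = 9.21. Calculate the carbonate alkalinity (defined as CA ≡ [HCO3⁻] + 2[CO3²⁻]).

CA = [HCO3⁻] + 2[CO3²⁻] = (α₁ + 2α₂)·DIC
At pH 7.84: [H⁺]/K1 = 10^-1.88 = 0.013183, K2/[H⁺] = 10^-1.37 = 0.042658
α₁ = 1/(1 + 0.013183 + 0.042658) = 1/1.0558 = 0.9471; α₂ = α₁·K2/[H⁺] = 0.04040
α₁ + 2α₂ = 1.0279
CA = 1.0279 × 1.67 = 1.72 mmol/kg

CA = 1.72 mmol/kg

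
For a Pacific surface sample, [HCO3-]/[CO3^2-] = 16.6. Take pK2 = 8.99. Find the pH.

From K2 = [H⁺][CO3^2-]/[HCO3-]:  pH = pK2 − log₁₀([HCO3-]/[CO3^2-])
log₁₀(16.6) = +1.220
pH = 8.99 − (+1.220) = 7.77

pH = 7.77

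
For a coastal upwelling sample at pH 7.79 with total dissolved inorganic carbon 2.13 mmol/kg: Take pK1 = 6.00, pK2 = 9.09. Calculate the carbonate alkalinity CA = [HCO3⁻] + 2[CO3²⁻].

CA = 2.20 mmol/kg

CA = [HCO3⁻] + 2[CO3²⁻] = (α₁ + 2α₂)·DIC
At pH 7.79: [H⁺]/K1 = 10^-1.79 = 0.016218, K2/[H⁺] = 10^-1.30 = 0.050119
α₁ = 1/(1 + 0.016218 + 0.050119) = 1/1.0663 = 0.9378; α₂ = α₁·K2/[H⁺] = 0.04700
α₁ + 2α₂ = 1.0318
CA = 1.0318 × 2.13 = 2.20 mmol/kg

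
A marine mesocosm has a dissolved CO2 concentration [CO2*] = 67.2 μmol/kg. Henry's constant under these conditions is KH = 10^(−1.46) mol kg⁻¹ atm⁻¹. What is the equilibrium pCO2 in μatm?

KH = 10^(−1.46) = 3.467×10^-2 mol kg⁻¹ atm⁻¹
pCO2 = [CO2*]/KH = 67.2×10^-6 / 3.467×10^-2 = 1.94×10^-3 atm = 1940 μatm

pCO2 = 1940 μatm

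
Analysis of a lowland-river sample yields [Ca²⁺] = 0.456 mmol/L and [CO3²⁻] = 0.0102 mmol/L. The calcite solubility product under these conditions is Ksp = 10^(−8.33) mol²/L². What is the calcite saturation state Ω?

Ω = 0.994

Ksp = 10^(−8.33) = 4.677×10^-9
Ω = [Ca²⁺][CO3²⁻]/Ksp = (0.456×10^-3)(0.0102×10^-3) / 4.677×10^-9 = 0.994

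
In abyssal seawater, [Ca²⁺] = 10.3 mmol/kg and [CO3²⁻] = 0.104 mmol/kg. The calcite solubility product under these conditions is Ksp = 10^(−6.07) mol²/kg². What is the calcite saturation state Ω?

Ksp = 10^(−6.07) = 8.511×10^-7
Ω = [Ca²⁺][CO3²⁻]/Ksp = (10.3×10^-3)(0.104×10^-3) / 8.511×10^-7 = 1.26

Ω = 1.26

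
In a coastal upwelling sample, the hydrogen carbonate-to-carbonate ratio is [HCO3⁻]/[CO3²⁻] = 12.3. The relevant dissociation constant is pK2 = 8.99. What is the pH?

From K2 = [H⁺][CO3²⁻]/[HCO3⁻]:  pH = pK2 − log₁₀([HCO3⁻]/[CO3²⁻])
log₁₀(12.3) = +1.090
pH = 8.99 − (+1.090) = 7.90

pH = 7.90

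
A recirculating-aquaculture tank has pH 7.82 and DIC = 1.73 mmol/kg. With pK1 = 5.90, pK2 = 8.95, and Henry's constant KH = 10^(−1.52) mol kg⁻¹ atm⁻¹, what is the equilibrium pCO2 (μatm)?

pCO2 = 634 μatm

α₀ = 1 / (1 + K1/[H⁺] + K1K2/[H⁺]²) = 1 / (1 + 10^+1.92 + 10^+0.79)
   = 1 / (1 + 83.176 + 6.1660) = 1/90.342 = 0.01107
[CO2*] = α₀ × DIC = 0.01107 × 1.73 = 0.01915 mmol/kg = 19.15 μmol/kg
pCO2 = [CO2*]/KH = 1.915×10^-5 / 3.020×10^-2 = 634 μatm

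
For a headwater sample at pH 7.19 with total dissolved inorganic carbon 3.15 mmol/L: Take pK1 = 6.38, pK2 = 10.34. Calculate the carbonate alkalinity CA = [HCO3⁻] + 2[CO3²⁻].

CA = [HCO3⁻] + 2[CO3²⁻] = (α₁ + 2α₂)·DIC
At pH 7.19: [H⁺]/K1 = 10^-0.81 = 0.15488, K2/[H⁺] = 10^-3.15 = 0.00070795
α₁ = 1/(1 + 0.15488 + 0.00070795) = 1/1.1556 = 0.8654; α₂ = α₁·K2/[H⁺] = 0.0006126
α₁ + 2α₂ = 0.8666
CA = 0.8666 × 3.15 = 2.73 mmol/L

CA = 2.73 mmol/L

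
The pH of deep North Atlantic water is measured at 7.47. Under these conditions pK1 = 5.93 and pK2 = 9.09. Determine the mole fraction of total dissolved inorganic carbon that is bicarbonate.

α₁ = 1 / (1 + [H⁺]/K1 + K2/[H⁺]) = 1 / (1 + 10^-1.54 + 10^-1.62)
   = 1 / (1 + 0.028840 + 0.023988) = 1/1.0528 = 0.9498

α₁ = 0.950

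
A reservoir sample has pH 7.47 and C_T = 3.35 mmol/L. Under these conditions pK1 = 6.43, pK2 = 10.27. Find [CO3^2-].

α₂ = 1 / (1 + [H⁺]/K2 + [H⁺]²/(K1K2)) = 1 / (1 + 10^+2.80 + 10^+1.76)
   = 1 / (1 + 630.96 + 57.544) = 1/689.50 = 0.001450
[CO3²⁻] = α₂ × DIC = 0.001450 × 3.35 = 0.00486 mmol/L = 4.86 μmol/L

[CO3²⁻] = 4.86 μmol/L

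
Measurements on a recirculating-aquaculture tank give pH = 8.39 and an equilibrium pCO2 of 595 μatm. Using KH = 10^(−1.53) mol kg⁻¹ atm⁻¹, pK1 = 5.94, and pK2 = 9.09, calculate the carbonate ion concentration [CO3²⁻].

[CO2*] = KH · pCO2 = 10^(−1.53) × 595×10^-6 = 1.756×10^-5 mol/kg
α₀ = 1/(1 + K1/[H⁺] + K1K2/[H⁺]²) = 1/(1 + 10^+2.45 + 10^+1.75) = 0.002949
DIC = [CO2*]/α₀ = 1.756×10^-5 / 0.002949 = 5.954 mmol/kg
[CO3²⁻] = α₂·DIC; α₂ = 0.1658, so [CO3²⁻] = 0.1658 × 5.954 = 0.987 mmol/kg

[CO3²⁻] = 0.987 mmol/kg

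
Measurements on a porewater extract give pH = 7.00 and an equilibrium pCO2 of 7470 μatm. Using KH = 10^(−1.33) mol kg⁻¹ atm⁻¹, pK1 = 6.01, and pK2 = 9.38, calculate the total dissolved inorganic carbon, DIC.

DIC = 3.78 mmol/kg

[CO2*] = KH · pCO2 = 10^(−1.33) × 7470×10^-6 = 3.494×10^-4 mol/kg
α₀ = 1/(1 + K1/[H⁺] + K1K2/[H⁺]²) = 1/(1 + 10^+0.99 + 10^-1.39) = 0.09248
DIC = [CO2*]/α₀ = 3.494×10^-4 / 0.09248 = 3.78 mmol/kg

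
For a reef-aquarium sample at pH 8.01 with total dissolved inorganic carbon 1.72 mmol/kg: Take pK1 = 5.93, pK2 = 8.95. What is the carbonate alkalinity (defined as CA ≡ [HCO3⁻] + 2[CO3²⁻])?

CA = [HCO3⁻] + 2[CO3²⁻] = (α₁ + 2α₂)·DIC
At pH 8.01: [H⁺]/K1 = 10^-2.08 = 0.0083176, K2/[H⁺] = 10^-0.94 = 0.11482
α₁ = 1/(1 + 0.0083176 + 0.11482) = 1/1.1231 = 0.8904; α₂ = α₁·K2/[H⁺] = 0.1022
α₁ + 2α₂ = 1.0948
CA = 1.0948 × 1.72 = 1.88 mmol/kg

CA = 1.88 mmol/kg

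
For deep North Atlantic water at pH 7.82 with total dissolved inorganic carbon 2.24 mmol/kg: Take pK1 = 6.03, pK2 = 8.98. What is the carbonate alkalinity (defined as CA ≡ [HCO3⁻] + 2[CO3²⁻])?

CA = 2.35 mmol/kg

CA = [HCO3⁻] + 2[CO3²⁻] = (α₁ + 2α₂)·DIC
At pH 7.82: [H⁺]/K1 = 10^-1.79 = 0.016218, K2/[H⁺] = 10^-1.16 = 0.069183
α₁ = 1/(1 + 0.016218 + 0.069183) = 1/1.0854 = 0.9213; α₂ = α₁·K2/[H⁺] = 0.06374
α₁ + 2α₂ = 1.0488
CA = 1.0488 × 2.24 = 2.35 mmol/kg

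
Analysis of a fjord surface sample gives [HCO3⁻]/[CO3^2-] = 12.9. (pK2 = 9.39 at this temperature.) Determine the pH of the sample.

pH = 8.28

From K2 = [H⁺][CO3^2-]/[HCO3⁻]:  pH = pK2 − log₁₀([HCO3⁻]/[CO3^2-])
log₁₀(12.9) = +1.111
pH = 9.39 − (+1.111) = 8.28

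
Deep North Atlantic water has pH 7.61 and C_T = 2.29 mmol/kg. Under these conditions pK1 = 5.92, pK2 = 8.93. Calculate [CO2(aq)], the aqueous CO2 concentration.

α₀ = 1 / (1 + K1/[H⁺] + K1K2/[H⁺]²) = 1 / (1 + 10^+1.69 + 10^+0.37)
   = 1 / (1 + 48.978 + 2.3442) = 1/52.322 = 0.01911
[CO2*] = α₀ × DIC = 0.01911 × 2.29 = 0.0438 mmol/kg

[CO2*] = 0.0438 mmol/kg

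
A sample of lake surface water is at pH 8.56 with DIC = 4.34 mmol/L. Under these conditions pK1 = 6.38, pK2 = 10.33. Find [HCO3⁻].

[HCO3⁻] = 4.24 mmol/L

α₁ = 1 / (1 + [H⁺]/K1 + K2/[H⁺]) = 1 / (1 + 10^-2.18 + 10^-1.77)
   = 1 / (1 + 0.0066069 + 0.016982) = 1/1.0236 = 0.9770
[HCO3⁻] = α₁ × DIC = 0.9770 × 4.34 = 4.24 mmol/L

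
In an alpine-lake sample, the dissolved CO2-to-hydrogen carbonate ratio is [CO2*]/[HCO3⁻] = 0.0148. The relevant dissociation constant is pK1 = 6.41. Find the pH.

pH = 8.24

From K1 = [H⁺][HCO3⁻]/[CO2*]:  pH = pK1 − log₁₀([CO2*]/[HCO3⁻])
log₁₀(0.0148) = -1.830
pH = 6.41 − (-1.830) = 8.24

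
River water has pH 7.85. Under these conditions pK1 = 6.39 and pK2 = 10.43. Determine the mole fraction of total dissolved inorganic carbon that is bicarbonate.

α₁ = 1 / (1 + [H⁺]/K1 + K2/[H⁺]) = 1 / (1 + 10^-1.46 + 10^-2.58)
   = 1 / (1 + 0.034674 + 0.0026303) = 1/1.0373 = 0.9640

α₁ = 0.964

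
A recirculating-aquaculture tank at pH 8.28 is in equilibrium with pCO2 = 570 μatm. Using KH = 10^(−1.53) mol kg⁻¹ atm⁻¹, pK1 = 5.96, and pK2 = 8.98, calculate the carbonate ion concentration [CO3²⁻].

[CO3²⁻] = 0.701 mmol/kg

[CO2*] = KH · pCO2 = 10^(−1.53) × 570×10^-6 = 1.682×10^-5 mol/kg
α₀ = 1/(1 + K1/[H⁺] + K1K2/[H⁺]²) = 1/(1 + 10^+2.32 + 10^+1.62) = 0.003974
DIC = [CO2*]/α₀ = 1.682×10^-5 / 0.003974 = 4.233 mmol/kg
[CO3²⁻] = α₂·DIC; α₂ = 0.1657, so [CO3²⁻] = 0.1657 × 4.233 = 0.701 mmol/kg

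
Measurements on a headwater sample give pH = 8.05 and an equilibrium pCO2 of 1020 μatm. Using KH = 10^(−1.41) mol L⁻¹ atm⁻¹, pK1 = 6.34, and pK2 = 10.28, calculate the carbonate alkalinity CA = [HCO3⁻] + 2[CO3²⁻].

CA = 2.06 mmol/L

[CO2*] = KH · pCO2 = 10^(−1.41) × 1020×10^-6 = 3.968×10^-5 mol/L
α₀ = 1/(1 + K1/[H⁺] + K1K2/[H⁺]²) = 1/(1 + 10^+1.71 + 10^-0.52) = 0.01902
DIC = [CO2*]/α₀ = 3.968×10^-5 / 0.01902 = 2.087 mmol/L
CA = (α₁ + 2α₂)·DIC = (0.9752 + 2×0.005743) × 2.087 = 2.06 mmol/L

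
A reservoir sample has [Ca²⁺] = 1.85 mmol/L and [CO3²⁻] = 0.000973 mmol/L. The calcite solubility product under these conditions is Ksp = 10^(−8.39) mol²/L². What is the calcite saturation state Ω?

Ksp = 10^(−8.39) = 4.074×10^-9
Ω = [Ca²⁺][CO3²⁻]/Ksp = (1.85×10^-3)(0.000973×10^-3) / 4.074×10^-9 = 0.442

Ω = 0.442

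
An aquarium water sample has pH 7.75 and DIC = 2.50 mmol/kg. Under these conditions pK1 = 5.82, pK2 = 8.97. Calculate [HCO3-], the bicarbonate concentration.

[HCO3⁻] = 2.33 mmol/kg

α₁ = 1 / (1 + [H⁺]/K1 + K2/[H⁺]) = 1 / (1 + 10^-1.93 + 10^-1.22)
   = 1 / (1 + 0.011749 + 0.060256) = 1/1.0720 = 0.9328
[HCO3⁻] = α₁ × DIC = 0.9328 × 2.50 = 2.33 mmol/kg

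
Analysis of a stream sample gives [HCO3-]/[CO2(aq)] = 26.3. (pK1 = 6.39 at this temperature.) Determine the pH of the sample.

pH = 7.81

From K1 = [H⁺][HCO3-]/[CO2(aq)]:  pH = pK1 + log₁₀([HCO3-]/[CO2(aq)])
log₁₀(26.3) = +1.420
pH = 6.39 + (+1.420) = 7.81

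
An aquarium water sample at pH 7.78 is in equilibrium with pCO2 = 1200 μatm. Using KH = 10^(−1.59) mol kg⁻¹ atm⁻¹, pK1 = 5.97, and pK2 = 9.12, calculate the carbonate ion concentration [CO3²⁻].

[CO3²⁻] = 0.0910 mmol/kg

[CO2*] = KH · pCO2 = 10^(−1.59) × 1200×10^-6 = 3.084×10^-5 mol/kg
α₀ = 1/(1 + K1/[H⁺] + K1K2/[H⁺]²) = 1/(1 + 10^+1.81 + 10^+0.47) = 0.01459
DIC = [CO2*]/α₀ = 3.084×10^-5 / 0.01459 = 2.113 mmol/kg
[CO3²⁻] = α₂·DIC; α₂ = 0.04307, so [CO3²⁻] = 0.04307 × 2.113 = 0.0910 mmol/kg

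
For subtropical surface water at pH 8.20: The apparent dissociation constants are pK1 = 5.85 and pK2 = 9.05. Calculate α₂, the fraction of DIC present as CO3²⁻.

α₂ = 0.123

α₂ = 1 / (1 + [H⁺]/K2 + [H⁺]²/(K1K2)) = 1 / (1 + 10^+0.85 + 10^-1.50)
   = 1 / (1 + 7.0795 + 0.031623) = 1/8.1111 = 0.1233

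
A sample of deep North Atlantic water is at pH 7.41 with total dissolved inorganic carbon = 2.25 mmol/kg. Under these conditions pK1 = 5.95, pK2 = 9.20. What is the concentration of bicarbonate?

α₁ = 1 / (1 + [H⁺]/K1 + K2/[H⁺]) = 1 / (1 + 10^-1.46 + 10^-1.79)
   = 1 / (1 + 0.034674 + 0.016218) = 1/1.0509 = 0.9516
[HCO3⁻] = α₁ × DIC = 0.9516 × 2.25 = 2.14 mmol/kg

[HCO3⁻] = 2.14 mmol/kg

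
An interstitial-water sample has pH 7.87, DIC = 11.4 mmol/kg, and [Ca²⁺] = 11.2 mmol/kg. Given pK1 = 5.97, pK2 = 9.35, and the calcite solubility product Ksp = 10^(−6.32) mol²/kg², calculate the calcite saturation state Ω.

α₂ = 1 / (1 + [H⁺]/K2 + [H⁺]²/(K1K2)) = 1 / (1 + 10^+1.48 + 10^-0.42)
   = 1 / (1 + 30.200 + 0.38019) = 1/31.580 = 0.03167
[CO3²⁻] = α₂ × DIC = 0.03167 × 11.4 = 0.3610 mmol/kg
Ksp = 10^(−6.32) = 4.786×10^-7
Ω = [Ca²⁺][CO3²⁻]/Ksp = (11.2×10^-3)(3.610×10^-4) / 4.786×10^-7 = 8.45

Ω = 8.45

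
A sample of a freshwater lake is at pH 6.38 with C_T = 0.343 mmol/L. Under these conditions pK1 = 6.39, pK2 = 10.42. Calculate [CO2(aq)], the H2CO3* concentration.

[CO2*] = 0.173 mmol/L

α₀ = 1 / (1 + K1/[H⁺] + K1K2/[H⁺]²) = 1 / (1 + 10^-0.01 + 10^-4.05)
   = 1 / (1 + 0.97724 + 8.9125×10^-5) = 1/1.9773 = 0.5057
[CO2*] = α₀ × DIC = 0.5057 × 0.343 = 0.173 mmol/L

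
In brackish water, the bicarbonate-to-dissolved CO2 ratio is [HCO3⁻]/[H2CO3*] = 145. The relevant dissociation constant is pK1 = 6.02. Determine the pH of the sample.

pH = 8.18

From K1 = [H⁺][HCO3⁻]/[H2CO3*]:  pH = pK1 + log₁₀([HCO3⁻]/[H2CO3*])
log₁₀(145) = +2.161
pH = 6.02 + (+2.161) = 8.18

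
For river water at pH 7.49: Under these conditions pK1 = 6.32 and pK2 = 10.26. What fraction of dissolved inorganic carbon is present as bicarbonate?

α₁ = 0.935

α₁ = 1 / (1 + [H⁺]/K1 + K2/[H⁺]) = 1 / (1 + 10^-1.17 + 10^-2.77)
   = 1 / (1 + 0.067608 + 0.0016982) = 1/1.0693 = 0.9352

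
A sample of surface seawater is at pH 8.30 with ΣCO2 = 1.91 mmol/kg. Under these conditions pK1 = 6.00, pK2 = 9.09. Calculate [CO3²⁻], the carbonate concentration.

α₂ = 1 / (1 + [H⁺]/K2 + [H⁺]²/(K1K2)) = 1 / (1 + 10^+0.79 + 10^-1.51)
   = 1 / (1 + 6.1660 + 0.030903) = 1/7.1969 = 0.1389
[CO3²⁻] = α₂ × DIC = 0.1389 × 1.91 = 0.265 mmol/kg

[CO3²⁻] = 0.265 mmol/kg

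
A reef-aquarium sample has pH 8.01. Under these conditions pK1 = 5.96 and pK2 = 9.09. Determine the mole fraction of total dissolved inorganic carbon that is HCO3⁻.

α₁ = 1 / (1 + [H⁺]/K1 + K2/[H⁺]) = 1 / (1 + 10^-2.05 + 10^-1.08)
   = 1 / (1 + 0.0089125 + 0.083176) = 1/1.0921 = 0.9157

α₁ = 0.916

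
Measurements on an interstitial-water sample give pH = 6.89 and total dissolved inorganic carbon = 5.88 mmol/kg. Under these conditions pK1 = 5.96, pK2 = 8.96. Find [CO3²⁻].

α₂ = 1 / (1 + [H⁺]/K2 + [H⁺]²/(K1K2)) = 1 / (1 + 10^+2.07 + 10^+1.14)
   = 1 / (1 + 117.49 + 13.804) = 1/132.29 = 0.007559
[CO3²⁻] = α₂ × DIC = 0.007559 × 5.88 = 0.0444 mmol/kg

[CO3²⁻] = 0.0444 mmol/kg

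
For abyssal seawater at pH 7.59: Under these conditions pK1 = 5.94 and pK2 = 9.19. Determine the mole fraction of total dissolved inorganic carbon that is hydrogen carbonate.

α₁ = 0.955

α₁ = 1 / (1 + [H⁺]/K1 + K2/[H⁺]) = 1 / (1 + 10^-1.65 + 10^-1.60)
   = 1 / (1 + 0.022387 + 0.025119) = 1/1.0475 = 0.9546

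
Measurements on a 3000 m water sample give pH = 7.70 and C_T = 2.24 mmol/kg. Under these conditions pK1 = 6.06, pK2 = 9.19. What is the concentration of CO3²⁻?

α₂ = 1 / (1 + [H⁺]/K2 + [H⁺]²/(K1K2)) = 1 / (1 + 10^+1.49 + 10^-0.15)
   = 1 / (1 + 30.903 + 0.70795) = 1/32.611 = 0.03066
[CO3²⁻] = α₂ × DIC = 0.03066 × 2.24 = 0.0687 mmol/kg

[CO3²⁻] = 0.0687 mmol/kg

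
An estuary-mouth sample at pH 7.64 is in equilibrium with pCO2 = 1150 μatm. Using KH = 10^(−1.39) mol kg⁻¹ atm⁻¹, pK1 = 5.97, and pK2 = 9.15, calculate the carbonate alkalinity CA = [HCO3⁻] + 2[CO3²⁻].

[CO2*] = KH · pCO2 = 10^(−1.39) × 1150×10^-6 = 4.685×10^-5 mol/kg
α₀ = 1/(1 + K1/[H⁺] + K1K2/[H⁺]²) = 1/(1 + 10^+1.67 + 10^+0.16) = 0.02032
DIC = [CO2*]/α₀ = 4.685×10^-5 / 0.02032 = 2.306 mmol/kg
CA = (α₁ + 2α₂)·DIC = (0.9503 + 2×0.02937) × 2.306 = 2.33 mmol/kg

CA = 2.33 mmol/kg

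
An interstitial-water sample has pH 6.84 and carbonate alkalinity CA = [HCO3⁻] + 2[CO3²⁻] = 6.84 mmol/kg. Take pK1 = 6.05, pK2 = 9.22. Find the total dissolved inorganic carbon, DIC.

DIC = 7.91 mmol/kg

CA = [HCO3⁻] + 2[CO3²⁻] = (α₁ + 2α₂)·DIC
At pH 6.84: [H⁺]/K1 = 10^-0.79 = 0.16218, K2/[H⁺] = 10^-2.38 = 0.0041687
α₁ = 1/(1 + 0.16218 + 0.0041687) = 1/1.1663 = 0.8574; α₂ = α₁·K2/[H⁺] = 0.003574
α₁ + 2α₂ = 0.8645
DIC = CA / (α₁ + 2α₂) = 6.84 / 0.8645 = 7.91 mmol/kg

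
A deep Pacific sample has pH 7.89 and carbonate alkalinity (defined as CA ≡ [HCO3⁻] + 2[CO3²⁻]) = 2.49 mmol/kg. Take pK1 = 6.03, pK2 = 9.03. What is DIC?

DIC = 2.36 mmol/kg

CA = [HCO3⁻] + 2[CO3²⁻] = (α₁ + 2α₂)·DIC
At pH 7.89: [H⁺]/K1 = 10^-1.86 = 0.013804, K2/[H⁺] = 10^-1.14 = 0.072444
α₁ = 1/(1 + 0.013804 + 0.072444) = 1/1.0862 = 0.9206; α₂ = α₁·K2/[H⁺] = 0.06669
α₁ + 2α₂ = 1.0540
DIC = CA / (α₁ + 2α₂) = 2.49 / 1.0540 = 2.36 mmol/kg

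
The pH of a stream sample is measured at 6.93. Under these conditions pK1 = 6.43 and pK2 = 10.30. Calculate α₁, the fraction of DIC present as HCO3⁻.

α₁ = 1 / (1 + [H⁺]/K1 + K2/[H⁺]) = 1 / (1 + 10^-0.50 + 10^-3.37)
   = 1 / (1 + 0.31623 + 0.00042658) = 1/1.3167 = 0.7595

α₁ = 0.760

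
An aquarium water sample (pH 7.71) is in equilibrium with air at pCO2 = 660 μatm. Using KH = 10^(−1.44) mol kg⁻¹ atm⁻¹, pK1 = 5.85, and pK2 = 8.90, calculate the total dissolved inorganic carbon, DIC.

DIC = 1.87 mmol/kg

[CO2*] = KH · pCO2 = 10^(−1.44) × 660×10^-6 = 2.396×10^-5 mol/kg
α₀ = 1/(1 + K1/[H⁺] + K1K2/[H⁺]²) = 1/(1 + 10^+1.86 + 10^+0.67) = 0.01280
DIC = [CO2*]/α₀ = 2.396×10^-5 / 0.01280 = 1.87 mmol/kg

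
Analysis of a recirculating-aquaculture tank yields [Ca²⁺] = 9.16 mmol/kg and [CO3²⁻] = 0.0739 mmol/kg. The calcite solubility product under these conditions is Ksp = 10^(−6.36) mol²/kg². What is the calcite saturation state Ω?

Ω = 1.55

Ksp = 10^(−6.36) = 4.365×10^-7
Ω = [Ca²⁺][CO3²⁻]/Ksp = (9.16×10^-3)(0.0739×10^-3) / 4.365×10^-7 = 1.55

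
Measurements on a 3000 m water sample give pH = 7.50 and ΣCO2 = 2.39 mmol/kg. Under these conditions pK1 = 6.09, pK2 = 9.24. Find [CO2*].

[CO2*] = 0.0880 mmol/kg

α₀ = 1 / (1 + K1/[H⁺] + K1K2/[H⁺]²) = 1 / (1 + 10^+1.41 + 10^-0.33)
   = 1 / (1 + 25.704 + 0.46774) = 1/27.172 = 0.03680
[CO2*] = α₀ × DIC = 0.03680 × 2.39 = 0.0880 mmol/kg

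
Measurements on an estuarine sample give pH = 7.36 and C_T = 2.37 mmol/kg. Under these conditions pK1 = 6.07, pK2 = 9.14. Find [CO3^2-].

α₂ = 1 / (1 + [H⁺]/K2 + [H⁺]²/(K1K2)) = 1 / (1 + 10^+1.78 + 10^+0.49)
   = 1 / (1 + 60.256 + 3.0903) = 1/64.346 = 0.01554
[CO3²⁻] = α₂ × DIC = 0.01554 × 2.37 = 0.0368 mmol/kg

[CO3²⁻] = 0.0368 mmol/kg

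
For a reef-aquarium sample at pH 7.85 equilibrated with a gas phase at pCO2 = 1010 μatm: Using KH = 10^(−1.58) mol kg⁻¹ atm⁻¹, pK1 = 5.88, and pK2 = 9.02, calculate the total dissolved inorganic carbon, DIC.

[CO2*] = KH · pCO2 = 10^(−1.58) × 1010×10^-6 = 2.657×10^-5 mol/kg
α₀ = 1/(1 + K1/[H⁺] + K1K2/[H⁺]²) = 1/(1 + 10^+1.97 + 10^+0.80) = 0.009937
DIC = [CO2*]/α₀ = 2.657×10^-5 / 0.009937 = 2.67 mmol/kg

DIC = 2.67 mmol/kg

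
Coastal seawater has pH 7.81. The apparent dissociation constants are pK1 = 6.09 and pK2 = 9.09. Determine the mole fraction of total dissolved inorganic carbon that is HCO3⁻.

α₁ = 0.933

α₁ = 1 / (1 + [H⁺]/K1 + K2/[H⁺]) = 1 / (1 + 10^-1.72 + 10^-1.28)
   = 1 / (1 + 0.019055 + 0.052481) = 1/1.0715 = 0.9332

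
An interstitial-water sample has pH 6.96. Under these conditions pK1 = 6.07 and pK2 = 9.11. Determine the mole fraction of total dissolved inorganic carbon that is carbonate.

α₂ = 0.00623

α₂ = 1 / (1 + [H⁺]/K2 + [H⁺]²/(K1K2)) = 1 / (1 + 10^+2.15 + 10^+1.26)
   = 1 / (1 + 141.25 + 18.197) = 1/160.45 = 0.006232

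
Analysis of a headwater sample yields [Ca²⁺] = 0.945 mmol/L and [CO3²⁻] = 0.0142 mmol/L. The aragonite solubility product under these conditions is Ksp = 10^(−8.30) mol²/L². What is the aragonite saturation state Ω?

Ω = 2.68

Ksp = 10^(−8.30) = 5.012×10^-9
Ω = [Ca²⁺][CO3²⁻]/Ksp = (0.945×10^-3)(0.0142×10^-3) / 5.012×10^-9 = 2.68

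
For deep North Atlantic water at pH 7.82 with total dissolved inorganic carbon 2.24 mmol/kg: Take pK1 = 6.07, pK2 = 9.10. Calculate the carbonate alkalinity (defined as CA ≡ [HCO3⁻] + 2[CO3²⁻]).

CA = 2.31 mmol/kg

CA = [HCO3⁻] + 2[CO3²⁻] = (α₁ + 2α₂)·DIC
At pH 7.82: [H⁺]/K1 = 10^-1.75 = 0.017783, K2/[H⁺] = 10^-1.28 = 0.052481
α₁ = 1/(1 + 0.017783 + 0.052481) = 1/1.0703 = 0.9343; α₂ = α₁·K2/[H⁺] = 0.04904
α₁ + 2α₂ = 1.0324
CA = 1.0324 × 2.24 = 2.31 mmol/kg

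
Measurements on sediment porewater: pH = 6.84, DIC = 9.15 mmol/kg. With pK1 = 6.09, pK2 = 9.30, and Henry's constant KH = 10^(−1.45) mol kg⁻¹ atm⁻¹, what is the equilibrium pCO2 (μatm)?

pCO2 = 3.88×10^4 μatm

α₀ = 1 / (1 + K1/[H⁺] + K1K2/[H⁺]²) = 1 / (1 + 10^+0.75 + 10^-1.71)
   = 1 / (1 + 5.6234 + 0.019498) = 1/6.6429 = 0.1505
[CO2*] = α₀ × DIC = 0.1505 × 9.15 = 1.377 mmol/kg
pCO2 = [CO2*]/KH = 1.377×10^-3 / 3.548×10^-2 = 3.88×10^4 μatm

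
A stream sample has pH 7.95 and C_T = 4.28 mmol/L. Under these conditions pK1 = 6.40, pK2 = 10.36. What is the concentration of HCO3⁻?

α₁ = 1 / (1 + [H⁺]/K1 + K2/[H⁺]) = 1 / (1 + 10^-1.55 + 10^-2.41)
   = 1 / (1 + 0.028184 + 0.0038905) = 1/1.0321 = 0.9689
[HCO3⁻] = α₁ × DIC = 0.9689 × 4.28 = 4.15 mmol/L

[HCO3⁻] = 4.15 mmol/L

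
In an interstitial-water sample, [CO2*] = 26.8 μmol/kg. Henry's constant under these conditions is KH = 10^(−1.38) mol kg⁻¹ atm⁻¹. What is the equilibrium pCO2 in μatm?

KH = 10^(−1.38) = 4.169×10^-2 mol kg⁻¹ atm⁻¹
pCO2 = [CO2*]/KH = 26.8×10^-6 / 4.169×10^-2 = 6.43×10^-4 atm = 643 μatm

pCO2 = 643 μatm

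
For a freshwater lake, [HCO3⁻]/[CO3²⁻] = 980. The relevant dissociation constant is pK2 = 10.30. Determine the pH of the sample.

pH = 7.31

From K2 = [H⁺][CO3²⁻]/[HCO3⁻]:  pH = pK2 − log₁₀([HCO3⁻]/[CO3²⁻])
log₁₀(980) = +2.991
pH = 10.30 − (+2.991) = 7.31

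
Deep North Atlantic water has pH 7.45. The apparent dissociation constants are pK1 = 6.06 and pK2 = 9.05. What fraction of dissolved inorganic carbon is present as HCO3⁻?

α₁ = 0.938

α₁ = 1 / (1 + [H⁺]/K1 + K2/[H⁺]) = 1 / (1 + 10^-1.39 + 10^-1.60)
   = 1 / (1 + 0.040738 + 0.025119) = 1/1.0659 = 0.9382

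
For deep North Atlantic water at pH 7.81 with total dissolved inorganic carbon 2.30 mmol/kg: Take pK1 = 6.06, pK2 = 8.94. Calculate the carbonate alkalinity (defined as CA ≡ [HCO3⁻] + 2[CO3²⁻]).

CA = [HCO3⁻] + 2[CO3²⁻] = (α₁ + 2α₂)·DIC
At pH 7.81: [H⁺]/K1 = 10^-1.75 = 0.017783, K2/[H⁺] = 10^-1.13 = 0.074131
α₁ = 1/(1 + 0.017783 + 0.074131) = 1/1.0919 = 0.9158; α₂ = α₁·K2/[H⁺] = 0.06789
α₁ + 2α₂ = 1.0516
CA = 1.0516 × 2.30 = 2.42 mmol/kg

CA = 2.42 mmol/kg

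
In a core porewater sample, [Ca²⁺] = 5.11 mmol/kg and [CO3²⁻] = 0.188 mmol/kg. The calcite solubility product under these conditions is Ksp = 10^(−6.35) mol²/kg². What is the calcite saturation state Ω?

Ksp = 10^(−6.35) = 4.467×10^-7
Ω = [Ca²⁺][CO3²⁻]/Ksp = (5.11×10^-3)(0.188×10^-3) / 4.467×10^-7 = 2.15

Ω = 2.15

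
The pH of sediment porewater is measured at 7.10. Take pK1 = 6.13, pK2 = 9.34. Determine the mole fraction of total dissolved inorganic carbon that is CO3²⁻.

α₂ = 1 / (1 + [H⁺]/K2 + [H⁺]²/(K1K2)) = 1 / (1 + 10^+2.24 + 10^+1.27)
   = 1 / (1 + 173.78 + 18.621) = 1/193.40 = 0.005171

α₂ = 0.00517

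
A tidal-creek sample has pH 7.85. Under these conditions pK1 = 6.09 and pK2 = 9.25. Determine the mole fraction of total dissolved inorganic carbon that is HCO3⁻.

α₁ = 0.946

α₁ = 1 / (1 + [H⁺]/K1 + K2/[H⁺]) = 1 / (1 + 10^-1.76 + 10^-1.40)
   = 1 / (1 + 0.017378 + 0.039811) = 1/1.0572 = 0.9459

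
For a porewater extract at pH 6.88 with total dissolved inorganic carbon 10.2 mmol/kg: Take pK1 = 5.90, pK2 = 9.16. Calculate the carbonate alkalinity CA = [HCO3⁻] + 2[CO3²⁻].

CA = 9.29 mmol/kg

CA = [HCO3⁻] + 2[CO3²⁻] = (α₁ + 2α₂)·DIC
At pH 6.88: [H⁺]/K1 = 10^-0.98 = 0.10471, K2/[H⁺] = 10^-2.28 = 0.0052481
α₁ = 1/(1 + 0.10471 + 0.0052481) = 1/1.1100 = 0.9009; α₂ = α₁·K2/[H⁺] = 0.004728
α₁ + 2α₂ = 0.9104
CA = 0.9104 × 10.2 = 9.29 mmol/kg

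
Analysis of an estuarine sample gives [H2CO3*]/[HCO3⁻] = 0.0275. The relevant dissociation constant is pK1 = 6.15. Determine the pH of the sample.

From K1 = [H⁺][HCO3⁻]/[H2CO3*]:  pH = pK1 − log₁₀([H2CO3*]/[HCO3⁻])
log₁₀(0.0275) = -1.561
pH = 6.15 − (-1.561) = 7.71

pH = 7.71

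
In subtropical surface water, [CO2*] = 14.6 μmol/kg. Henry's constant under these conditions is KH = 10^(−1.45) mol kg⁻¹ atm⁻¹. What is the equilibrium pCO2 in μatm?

pCO2 = 411 μatm

KH = 10^(−1.45) = 3.548×10^-2 mol kg⁻¹ atm⁻¹
pCO2 = [CO2*]/KH = 14.6×10^-6 / 3.548×10^-2 = 4.11×10^-4 atm = 411 μatm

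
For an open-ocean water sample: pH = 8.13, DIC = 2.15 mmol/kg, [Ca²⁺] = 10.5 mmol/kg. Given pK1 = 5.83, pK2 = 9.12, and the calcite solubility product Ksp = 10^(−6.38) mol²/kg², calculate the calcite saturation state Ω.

α₂ = 1 / (1 + [H⁺]/K2 + [H⁺]²/(K1K2)) = 1 / (1 + 10^+0.99 + 10^-1.31)
   = 1 / (1 + 9.7724 + 0.048978) = 1/10.821 = 0.09241
[CO3²⁻] = α₂ × DIC = 0.09241 × 2.15 = 0.1987 mmol/kg
Ksp = 10^(−6.38) = 4.169×10^-7
Ω = [Ca²⁺][CO3²⁻]/Ksp = (10.5×10^-3)(1.987×10^-4) / 4.169×10^-7 = 5.00

Ω = 5.00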